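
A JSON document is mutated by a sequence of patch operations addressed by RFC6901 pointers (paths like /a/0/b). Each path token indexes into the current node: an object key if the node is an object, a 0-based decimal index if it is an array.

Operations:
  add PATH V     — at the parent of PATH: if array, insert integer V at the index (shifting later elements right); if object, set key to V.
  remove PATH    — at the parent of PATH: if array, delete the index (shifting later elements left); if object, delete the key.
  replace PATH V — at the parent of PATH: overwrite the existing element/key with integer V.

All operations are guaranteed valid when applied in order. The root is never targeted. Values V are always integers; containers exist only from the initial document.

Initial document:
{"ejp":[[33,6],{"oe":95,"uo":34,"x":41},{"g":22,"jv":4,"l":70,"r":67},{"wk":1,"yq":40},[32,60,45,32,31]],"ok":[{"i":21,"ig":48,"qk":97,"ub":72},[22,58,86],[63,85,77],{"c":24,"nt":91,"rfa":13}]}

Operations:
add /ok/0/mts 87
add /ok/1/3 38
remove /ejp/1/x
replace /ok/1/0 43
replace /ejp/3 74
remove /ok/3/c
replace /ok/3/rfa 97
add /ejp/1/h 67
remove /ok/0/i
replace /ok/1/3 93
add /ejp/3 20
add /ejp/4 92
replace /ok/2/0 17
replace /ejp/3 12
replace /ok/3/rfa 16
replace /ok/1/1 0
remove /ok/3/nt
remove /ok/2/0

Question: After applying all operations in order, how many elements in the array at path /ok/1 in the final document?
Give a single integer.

Answer: 4

Derivation:
After op 1 (add /ok/0/mts 87): {"ejp":[[33,6],{"oe":95,"uo":34,"x":41},{"g":22,"jv":4,"l":70,"r":67},{"wk":1,"yq":40},[32,60,45,32,31]],"ok":[{"i":21,"ig":48,"mts":87,"qk":97,"ub":72},[22,58,86],[63,85,77],{"c":24,"nt":91,"rfa":13}]}
After op 2 (add /ok/1/3 38): {"ejp":[[33,6],{"oe":95,"uo":34,"x":41},{"g":22,"jv":4,"l":70,"r":67},{"wk":1,"yq":40},[32,60,45,32,31]],"ok":[{"i":21,"ig":48,"mts":87,"qk":97,"ub":72},[22,58,86,38],[63,85,77],{"c":24,"nt":91,"rfa":13}]}
After op 3 (remove /ejp/1/x): {"ejp":[[33,6],{"oe":95,"uo":34},{"g":22,"jv":4,"l":70,"r":67},{"wk":1,"yq":40},[32,60,45,32,31]],"ok":[{"i":21,"ig":48,"mts":87,"qk":97,"ub":72},[22,58,86,38],[63,85,77],{"c":24,"nt":91,"rfa":13}]}
After op 4 (replace /ok/1/0 43): {"ejp":[[33,6],{"oe":95,"uo":34},{"g":22,"jv":4,"l":70,"r":67},{"wk":1,"yq":40},[32,60,45,32,31]],"ok":[{"i":21,"ig":48,"mts":87,"qk":97,"ub":72},[43,58,86,38],[63,85,77],{"c":24,"nt":91,"rfa":13}]}
After op 5 (replace /ejp/3 74): {"ejp":[[33,6],{"oe":95,"uo":34},{"g":22,"jv":4,"l":70,"r":67},74,[32,60,45,32,31]],"ok":[{"i":21,"ig":48,"mts":87,"qk":97,"ub":72},[43,58,86,38],[63,85,77],{"c":24,"nt":91,"rfa":13}]}
After op 6 (remove /ok/3/c): {"ejp":[[33,6],{"oe":95,"uo":34},{"g":22,"jv":4,"l":70,"r":67},74,[32,60,45,32,31]],"ok":[{"i":21,"ig":48,"mts":87,"qk":97,"ub":72},[43,58,86,38],[63,85,77],{"nt":91,"rfa":13}]}
After op 7 (replace /ok/3/rfa 97): {"ejp":[[33,6],{"oe":95,"uo":34},{"g":22,"jv":4,"l":70,"r":67},74,[32,60,45,32,31]],"ok":[{"i":21,"ig":48,"mts":87,"qk":97,"ub":72},[43,58,86,38],[63,85,77],{"nt":91,"rfa":97}]}
After op 8 (add /ejp/1/h 67): {"ejp":[[33,6],{"h":67,"oe":95,"uo":34},{"g":22,"jv":4,"l":70,"r":67},74,[32,60,45,32,31]],"ok":[{"i":21,"ig":48,"mts":87,"qk":97,"ub":72},[43,58,86,38],[63,85,77],{"nt":91,"rfa":97}]}
After op 9 (remove /ok/0/i): {"ejp":[[33,6],{"h":67,"oe":95,"uo":34},{"g":22,"jv":4,"l":70,"r":67},74,[32,60,45,32,31]],"ok":[{"ig":48,"mts":87,"qk":97,"ub":72},[43,58,86,38],[63,85,77],{"nt":91,"rfa":97}]}
After op 10 (replace /ok/1/3 93): {"ejp":[[33,6],{"h":67,"oe":95,"uo":34},{"g":22,"jv":4,"l":70,"r":67},74,[32,60,45,32,31]],"ok":[{"ig":48,"mts":87,"qk":97,"ub":72},[43,58,86,93],[63,85,77],{"nt":91,"rfa":97}]}
After op 11 (add /ejp/3 20): {"ejp":[[33,6],{"h":67,"oe":95,"uo":34},{"g":22,"jv":4,"l":70,"r":67},20,74,[32,60,45,32,31]],"ok":[{"ig":48,"mts":87,"qk":97,"ub":72},[43,58,86,93],[63,85,77],{"nt":91,"rfa":97}]}
After op 12 (add /ejp/4 92): {"ejp":[[33,6],{"h":67,"oe":95,"uo":34},{"g":22,"jv":4,"l":70,"r":67},20,92,74,[32,60,45,32,31]],"ok":[{"ig":48,"mts":87,"qk":97,"ub":72},[43,58,86,93],[63,85,77],{"nt":91,"rfa":97}]}
After op 13 (replace /ok/2/0 17): {"ejp":[[33,6],{"h":67,"oe":95,"uo":34},{"g":22,"jv":4,"l":70,"r":67},20,92,74,[32,60,45,32,31]],"ok":[{"ig":48,"mts":87,"qk":97,"ub":72},[43,58,86,93],[17,85,77],{"nt":91,"rfa":97}]}
After op 14 (replace /ejp/3 12): {"ejp":[[33,6],{"h":67,"oe":95,"uo":34},{"g":22,"jv":4,"l":70,"r":67},12,92,74,[32,60,45,32,31]],"ok":[{"ig":48,"mts":87,"qk":97,"ub":72},[43,58,86,93],[17,85,77],{"nt":91,"rfa":97}]}
After op 15 (replace /ok/3/rfa 16): {"ejp":[[33,6],{"h":67,"oe":95,"uo":34},{"g":22,"jv":4,"l":70,"r":67},12,92,74,[32,60,45,32,31]],"ok":[{"ig":48,"mts":87,"qk":97,"ub":72},[43,58,86,93],[17,85,77],{"nt":91,"rfa":16}]}
After op 16 (replace /ok/1/1 0): {"ejp":[[33,6],{"h":67,"oe":95,"uo":34},{"g":22,"jv":4,"l":70,"r":67},12,92,74,[32,60,45,32,31]],"ok":[{"ig":48,"mts":87,"qk":97,"ub":72},[43,0,86,93],[17,85,77],{"nt":91,"rfa":16}]}
After op 17 (remove /ok/3/nt): {"ejp":[[33,6],{"h":67,"oe":95,"uo":34},{"g":22,"jv":4,"l":70,"r":67},12,92,74,[32,60,45,32,31]],"ok":[{"ig":48,"mts":87,"qk":97,"ub":72},[43,0,86,93],[17,85,77],{"rfa":16}]}
After op 18 (remove /ok/2/0): {"ejp":[[33,6],{"h":67,"oe":95,"uo":34},{"g":22,"jv":4,"l":70,"r":67},12,92,74,[32,60,45,32,31]],"ok":[{"ig":48,"mts":87,"qk":97,"ub":72},[43,0,86,93],[85,77],{"rfa":16}]}
Size at path /ok/1: 4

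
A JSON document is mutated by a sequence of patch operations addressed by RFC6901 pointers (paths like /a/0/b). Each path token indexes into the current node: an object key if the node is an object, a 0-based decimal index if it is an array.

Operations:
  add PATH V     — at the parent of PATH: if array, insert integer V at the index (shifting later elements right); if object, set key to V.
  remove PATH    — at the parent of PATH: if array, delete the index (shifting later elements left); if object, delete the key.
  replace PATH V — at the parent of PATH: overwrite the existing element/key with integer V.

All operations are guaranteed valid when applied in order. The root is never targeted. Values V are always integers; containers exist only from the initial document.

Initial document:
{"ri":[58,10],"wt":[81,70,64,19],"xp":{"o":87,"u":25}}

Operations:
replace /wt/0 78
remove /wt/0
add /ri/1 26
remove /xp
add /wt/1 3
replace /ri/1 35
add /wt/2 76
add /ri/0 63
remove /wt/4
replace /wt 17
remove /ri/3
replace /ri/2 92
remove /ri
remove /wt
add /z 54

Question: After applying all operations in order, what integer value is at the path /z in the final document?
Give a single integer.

After op 1 (replace /wt/0 78): {"ri":[58,10],"wt":[78,70,64,19],"xp":{"o":87,"u":25}}
After op 2 (remove /wt/0): {"ri":[58,10],"wt":[70,64,19],"xp":{"o":87,"u":25}}
After op 3 (add /ri/1 26): {"ri":[58,26,10],"wt":[70,64,19],"xp":{"o":87,"u":25}}
After op 4 (remove /xp): {"ri":[58,26,10],"wt":[70,64,19]}
After op 5 (add /wt/1 3): {"ri":[58,26,10],"wt":[70,3,64,19]}
After op 6 (replace /ri/1 35): {"ri":[58,35,10],"wt":[70,3,64,19]}
After op 7 (add /wt/2 76): {"ri":[58,35,10],"wt":[70,3,76,64,19]}
After op 8 (add /ri/0 63): {"ri":[63,58,35,10],"wt":[70,3,76,64,19]}
After op 9 (remove /wt/4): {"ri":[63,58,35,10],"wt":[70,3,76,64]}
After op 10 (replace /wt 17): {"ri":[63,58,35,10],"wt":17}
After op 11 (remove /ri/3): {"ri":[63,58,35],"wt":17}
After op 12 (replace /ri/2 92): {"ri":[63,58,92],"wt":17}
After op 13 (remove /ri): {"wt":17}
After op 14 (remove /wt): {}
After op 15 (add /z 54): {"z":54}
Value at /z: 54

Answer: 54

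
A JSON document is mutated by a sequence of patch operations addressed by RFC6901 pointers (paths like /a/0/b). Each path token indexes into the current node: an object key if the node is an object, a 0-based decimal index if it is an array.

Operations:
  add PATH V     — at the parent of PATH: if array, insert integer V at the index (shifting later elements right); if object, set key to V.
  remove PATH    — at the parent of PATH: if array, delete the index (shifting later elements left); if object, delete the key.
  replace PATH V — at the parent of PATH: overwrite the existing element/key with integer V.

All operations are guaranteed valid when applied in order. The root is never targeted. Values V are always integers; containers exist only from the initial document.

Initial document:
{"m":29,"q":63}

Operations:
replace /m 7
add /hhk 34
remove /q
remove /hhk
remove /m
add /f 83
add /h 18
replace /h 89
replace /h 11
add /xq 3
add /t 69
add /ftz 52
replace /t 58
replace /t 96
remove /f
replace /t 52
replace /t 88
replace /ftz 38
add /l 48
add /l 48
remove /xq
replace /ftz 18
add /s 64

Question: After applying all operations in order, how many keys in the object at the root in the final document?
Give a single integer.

Answer: 5

Derivation:
After op 1 (replace /m 7): {"m":7,"q":63}
After op 2 (add /hhk 34): {"hhk":34,"m":7,"q":63}
After op 3 (remove /q): {"hhk":34,"m":7}
After op 4 (remove /hhk): {"m":7}
After op 5 (remove /m): {}
After op 6 (add /f 83): {"f":83}
After op 7 (add /h 18): {"f":83,"h":18}
After op 8 (replace /h 89): {"f":83,"h":89}
After op 9 (replace /h 11): {"f":83,"h":11}
After op 10 (add /xq 3): {"f":83,"h":11,"xq":3}
After op 11 (add /t 69): {"f":83,"h":11,"t":69,"xq":3}
After op 12 (add /ftz 52): {"f":83,"ftz":52,"h":11,"t":69,"xq":3}
After op 13 (replace /t 58): {"f":83,"ftz":52,"h":11,"t":58,"xq":3}
After op 14 (replace /t 96): {"f":83,"ftz":52,"h":11,"t":96,"xq":3}
After op 15 (remove /f): {"ftz":52,"h":11,"t":96,"xq":3}
After op 16 (replace /t 52): {"ftz":52,"h":11,"t":52,"xq":3}
After op 17 (replace /t 88): {"ftz":52,"h":11,"t":88,"xq":3}
After op 18 (replace /ftz 38): {"ftz":38,"h":11,"t":88,"xq":3}
After op 19 (add /l 48): {"ftz":38,"h":11,"l":48,"t":88,"xq":3}
After op 20 (add /l 48): {"ftz":38,"h":11,"l":48,"t":88,"xq":3}
After op 21 (remove /xq): {"ftz":38,"h":11,"l":48,"t":88}
After op 22 (replace /ftz 18): {"ftz":18,"h":11,"l":48,"t":88}
After op 23 (add /s 64): {"ftz":18,"h":11,"l":48,"s":64,"t":88}
Size at the root: 5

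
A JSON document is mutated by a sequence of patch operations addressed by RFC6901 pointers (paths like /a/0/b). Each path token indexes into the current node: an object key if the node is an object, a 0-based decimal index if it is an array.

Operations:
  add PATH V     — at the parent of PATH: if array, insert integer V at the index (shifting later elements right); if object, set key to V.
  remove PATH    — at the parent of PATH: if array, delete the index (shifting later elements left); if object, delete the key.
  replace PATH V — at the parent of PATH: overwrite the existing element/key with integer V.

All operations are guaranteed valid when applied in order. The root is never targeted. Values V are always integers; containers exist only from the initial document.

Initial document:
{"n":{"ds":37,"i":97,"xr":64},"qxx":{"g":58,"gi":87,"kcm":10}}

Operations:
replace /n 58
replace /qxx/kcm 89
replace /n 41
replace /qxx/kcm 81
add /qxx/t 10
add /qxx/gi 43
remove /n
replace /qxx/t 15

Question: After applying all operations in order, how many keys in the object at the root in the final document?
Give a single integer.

After op 1 (replace /n 58): {"n":58,"qxx":{"g":58,"gi":87,"kcm":10}}
After op 2 (replace /qxx/kcm 89): {"n":58,"qxx":{"g":58,"gi":87,"kcm":89}}
After op 3 (replace /n 41): {"n":41,"qxx":{"g":58,"gi":87,"kcm":89}}
After op 4 (replace /qxx/kcm 81): {"n":41,"qxx":{"g":58,"gi":87,"kcm":81}}
After op 5 (add /qxx/t 10): {"n":41,"qxx":{"g":58,"gi":87,"kcm":81,"t":10}}
After op 6 (add /qxx/gi 43): {"n":41,"qxx":{"g":58,"gi":43,"kcm":81,"t":10}}
After op 7 (remove /n): {"qxx":{"g":58,"gi":43,"kcm":81,"t":10}}
After op 8 (replace /qxx/t 15): {"qxx":{"g":58,"gi":43,"kcm":81,"t":15}}
Size at the root: 1

Answer: 1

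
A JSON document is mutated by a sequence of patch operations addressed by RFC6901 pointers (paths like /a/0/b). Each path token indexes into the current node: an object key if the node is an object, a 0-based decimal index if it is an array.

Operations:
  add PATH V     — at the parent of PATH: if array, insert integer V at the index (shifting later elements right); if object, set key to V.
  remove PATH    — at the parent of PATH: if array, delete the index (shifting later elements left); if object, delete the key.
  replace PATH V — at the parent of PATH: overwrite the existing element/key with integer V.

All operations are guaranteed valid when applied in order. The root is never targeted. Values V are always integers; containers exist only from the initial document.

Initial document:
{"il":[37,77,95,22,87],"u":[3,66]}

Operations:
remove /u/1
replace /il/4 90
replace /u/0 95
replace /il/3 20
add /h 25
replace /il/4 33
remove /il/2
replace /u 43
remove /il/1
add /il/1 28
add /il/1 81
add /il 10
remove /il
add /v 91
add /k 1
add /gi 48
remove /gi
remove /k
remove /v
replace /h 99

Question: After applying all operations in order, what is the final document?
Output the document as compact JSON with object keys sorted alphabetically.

After op 1 (remove /u/1): {"il":[37,77,95,22,87],"u":[3]}
After op 2 (replace /il/4 90): {"il":[37,77,95,22,90],"u":[3]}
After op 3 (replace /u/0 95): {"il":[37,77,95,22,90],"u":[95]}
After op 4 (replace /il/3 20): {"il":[37,77,95,20,90],"u":[95]}
After op 5 (add /h 25): {"h":25,"il":[37,77,95,20,90],"u":[95]}
After op 6 (replace /il/4 33): {"h":25,"il":[37,77,95,20,33],"u":[95]}
After op 7 (remove /il/2): {"h":25,"il":[37,77,20,33],"u":[95]}
After op 8 (replace /u 43): {"h":25,"il":[37,77,20,33],"u":43}
After op 9 (remove /il/1): {"h":25,"il":[37,20,33],"u":43}
After op 10 (add /il/1 28): {"h":25,"il":[37,28,20,33],"u":43}
After op 11 (add /il/1 81): {"h":25,"il":[37,81,28,20,33],"u":43}
After op 12 (add /il 10): {"h":25,"il":10,"u":43}
After op 13 (remove /il): {"h":25,"u":43}
After op 14 (add /v 91): {"h":25,"u":43,"v":91}
After op 15 (add /k 1): {"h":25,"k":1,"u":43,"v":91}
After op 16 (add /gi 48): {"gi":48,"h":25,"k":1,"u":43,"v":91}
After op 17 (remove /gi): {"h":25,"k":1,"u":43,"v":91}
After op 18 (remove /k): {"h":25,"u":43,"v":91}
After op 19 (remove /v): {"h":25,"u":43}
After op 20 (replace /h 99): {"h":99,"u":43}

Answer: {"h":99,"u":43}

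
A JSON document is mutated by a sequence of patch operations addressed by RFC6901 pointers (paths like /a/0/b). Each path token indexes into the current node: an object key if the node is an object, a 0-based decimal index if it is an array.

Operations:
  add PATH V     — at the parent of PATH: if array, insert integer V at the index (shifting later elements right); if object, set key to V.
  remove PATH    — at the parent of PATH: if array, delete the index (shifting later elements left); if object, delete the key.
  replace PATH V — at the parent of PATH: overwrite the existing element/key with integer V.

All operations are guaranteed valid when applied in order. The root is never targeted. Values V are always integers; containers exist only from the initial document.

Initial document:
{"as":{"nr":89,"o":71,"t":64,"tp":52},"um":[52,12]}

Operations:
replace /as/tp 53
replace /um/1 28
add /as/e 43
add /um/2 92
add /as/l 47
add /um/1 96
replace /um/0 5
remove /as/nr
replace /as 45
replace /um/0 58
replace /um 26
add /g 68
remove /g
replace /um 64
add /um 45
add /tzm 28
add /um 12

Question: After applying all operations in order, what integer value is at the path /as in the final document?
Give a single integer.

After op 1 (replace /as/tp 53): {"as":{"nr":89,"o":71,"t":64,"tp":53},"um":[52,12]}
After op 2 (replace /um/1 28): {"as":{"nr":89,"o":71,"t":64,"tp":53},"um":[52,28]}
After op 3 (add /as/e 43): {"as":{"e":43,"nr":89,"o":71,"t":64,"tp":53},"um":[52,28]}
After op 4 (add /um/2 92): {"as":{"e":43,"nr":89,"o":71,"t":64,"tp":53},"um":[52,28,92]}
After op 5 (add /as/l 47): {"as":{"e":43,"l":47,"nr":89,"o":71,"t":64,"tp":53},"um":[52,28,92]}
After op 6 (add /um/1 96): {"as":{"e":43,"l":47,"nr":89,"o":71,"t":64,"tp":53},"um":[52,96,28,92]}
After op 7 (replace /um/0 5): {"as":{"e":43,"l":47,"nr":89,"o":71,"t":64,"tp":53},"um":[5,96,28,92]}
After op 8 (remove /as/nr): {"as":{"e":43,"l":47,"o":71,"t":64,"tp":53},"um":[5,96,28,92]}
After op 9 (replace /as 45): {"as":45,"um":[5,96,28,92]}
After op 10 (replace /um/0 58): {"as":45,"um":[58,96,28,92]}
After op 11 (replace /um 26): {"as":45,"um":26}
After op 12 (add /g 68): {"as":45,"g":68,"um":26}
After op 13 (remove /g): {"as":45,"um":26}
After op 14 (replace /um 64): {"as":45,"um":64}
After op 15 (add /um 45): {"as":45,"um":45}
After op 16 (add /tzm 28): {"as":45,"tzm":28,"um":45}
After op 17 (add /um 12): {"as":45,"tzm":28,"um":12}
Value at /as: 45

Answer: 45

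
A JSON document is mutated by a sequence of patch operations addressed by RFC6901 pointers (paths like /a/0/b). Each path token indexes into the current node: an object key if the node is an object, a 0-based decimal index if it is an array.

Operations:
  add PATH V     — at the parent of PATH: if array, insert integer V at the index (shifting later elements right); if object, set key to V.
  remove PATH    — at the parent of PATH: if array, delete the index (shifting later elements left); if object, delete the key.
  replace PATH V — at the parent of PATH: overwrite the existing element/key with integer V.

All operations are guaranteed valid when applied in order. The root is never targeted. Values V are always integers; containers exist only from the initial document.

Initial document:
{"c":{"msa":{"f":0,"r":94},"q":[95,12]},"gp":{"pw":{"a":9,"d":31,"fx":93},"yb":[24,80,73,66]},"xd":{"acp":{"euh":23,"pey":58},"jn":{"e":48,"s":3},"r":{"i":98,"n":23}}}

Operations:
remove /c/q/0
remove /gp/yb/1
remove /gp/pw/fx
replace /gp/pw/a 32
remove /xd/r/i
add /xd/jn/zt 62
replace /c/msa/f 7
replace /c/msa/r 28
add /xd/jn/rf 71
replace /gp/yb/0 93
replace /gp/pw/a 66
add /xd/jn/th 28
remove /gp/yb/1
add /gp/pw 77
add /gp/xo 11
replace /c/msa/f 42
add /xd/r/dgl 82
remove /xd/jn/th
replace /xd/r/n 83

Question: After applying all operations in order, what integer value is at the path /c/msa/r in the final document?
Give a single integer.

Answer: 28

Derivation:
After op 1 (remove /c/q/0): {"c":{"msa":{"f":0,"r":94},"q":[12]},"gp":{"pw":{"a":9,"d":31,"fx":93},"yb":[24,80,73,66]},"xd":{"acp":{"euh":23,"pey":58},"jn":{"e":48,"s":3},"r":{"i":98,"n":23}}}
After op 2 (remove /gp/yb/1): {"c":{"msa":{"f":0,"r":94},"q":[12]},"gp":{"pw":{"a":9,"d":31,"fx":93},"yb":[24,73,66]},"xd":{"acp":{"euh":23,"pey":58},"jn":{"e":48,"s":3},"r":{"i":98,"n":23}}}
After op 3 (remove /gp/pw/fx): {"c":{"msa":{"f":0,"r":94},"q":[12]},"gp":{"pw":{"a":9,"d":31},"yb":[24,73,66]},"xd":{"acp":{"euh":23,"pey":58},"jn":{"e":48,"s":3},"r":{"i":98,"n":23}}}
After op 4 (replace /gp/pw/a 32): {"c":{"msa":{"f":0,"r":94},"q":[12]},"gp":{"pw":{"a":32,"d":31},"yb":[24,73,66]},"xd":{"acp":{"euh":23,"pey":58},"jn":{"e":48,"s":3},"r":{"i":98,"n":23}}}
After op 5 (remove /xd/r/i): {"c":{"msa":{"f":0,"r":94},"q":[12]},"gp":{"pw":{"a":32,"d":31},"yb":[24,73,66]},"xd":{"acp":{"euh":23,"pey":58},"jn":{"e":48,"s":3},"r":{"n":23}}}
After op 6 (add /xd/jn/zt 62): {"c":{"msa":{"f":0,"r":94},"q":[12]},"gp":{"pw":{"a":32,"d":31},"yb":[24,73,66]},"xd":{"acp":{"euh":23,"pey":58},"jn":{"e":48,"s":3,"zt":62},"r":{"n":23}}}
After op 7 (replace /c/msa/f 7): {"c":{"msa":{"f":7,"r":94},"q":[12]},"gp":{"pw":{"a":32,"d":31},"yb":[24,73,66]},"xd":{"acp":{"euh":23,"pey":58},"jn":{"e":48,"s":3,"zt":62},"r":{"n":23}}}
After op 8 (replace /c/msa/r 28): {"c":{"msa":{"f":7,"r":28},"q":[12]},"gp":{"pw":{"a":32,"d":31},"yb":[24,73,66]},"xd":{"acp":{"euh":23,"pey":58},"jn":{"e":48,"s":3,"zt":62},"r":{"n":23}}}
After op 9 (add /xd/jn/rf 71): {"c":{"msa":{"f":7,"r":28},"q":[12]},"gp":{"pw":{"a":32,"d":31},"yb":[24,73,66]},"xd":{"acp":{"euh":23,"pey":58},"jn":{"e":48,"rf":71,"s":3,"zt":62},"r":{"n":23}}}
After op 10 (replace /gp/yb/0 93): {"c":{"msa":{"f":7,"r":28},"q":[12]},"gp":{"pw":{"a":32,"d":31},"yb":[93,73,66]},"xd":{"acp":{"euh":23,"pey":58},"jn":{"e":48,"rf":71,"s":3,"zt":62},"r":{"n":23}}}
After op 11 (replace /gp/pw/a 66): {"c":{"msa":{"f":7,"r":28},"q":[12]},"gp":{"pw":{"a":66,"d":31},"yb":[93,73,66]},"xd":{"acp":{"euh":23,"pey":58},"jn":{"e":48,"rf":71,"s":3,"zt":62},"r":{"n":23}}}
After op 12 (add /xd/jn/th 28): {"c":{"msa":{"f":7,"r":28},"q":[12]},"gp":{"pw":{"a":66,"d":31},"yb":[93,73,66]},"xd":{"acp":{"euh":23,"pey":58},"jn":{"e":48,"rf":71,"s":3,"th":28,"zt":62},"r":{"n":23}}}
After op 13 (remove /gp/yb/1): {"c":{"msa":{"f":7,"r":28},"q":[12]},"gp":{"pw":{"a":66,"d":31},"yb":[93,66]},"xd":{"acp":{"euh":23,"pey":58},"jn":{"e":48,"rf":71,"s":3,"th":28,"zt":62},"r":{"n":23}}}
After op 14 (add /gp/pw 77): {"c":{"msa":{"f":7,"r":28},"q":[12]},"gp":{"pw":77,"yb":[93,66]},"xd":{"acp":{"euh":23,"pey":58},"jn":{"e":48,"rf":71,"s":3,"th":28,"zt":62},"r":{"n":23}}}
After op 15 (add /gp/xo 11): {"c":{"msa":{"f":7,"r":28},"q":[12]},"gp":{"pw":77,"xo":11,"yb":[93,66]},"xd":{"acp":{"euh":23,"pey":58},"jn":{"e":48,"rf":71,"s":3,"th":28,"zt":62},"r":{"n":23}}}
After op 16 (replace /c/msa/f 42): {"c":{"msa":{"f":42,"r":28},"q":[12]},"gp":{"pw":77,"xo":11,"yb":[93,66]},"xd":{"acp":{"euh":23,"pey":58},"jn":{"e":48,"rf":71,"s":3,"th":28,"zt":62},"r":{"n":23}}}
After op 17 (add /xd/r/dgl 82): {"c":{"msa":{"f":42,"r":28},"q":[12]},"gp":{"pw":77,"xo":11,"yb":[93,66]},"xd":{"acp":{"euh":23,"pey":58},"jn":{"e":48,"rf":71,"s":3,"th":28,"zt":62},"r":{"dgl":82,"n":23}}}
After op 18 (remove /xd/jn/th): {"c":{"msa":{"f":42,"r":28},"q":[12]},"gp":{"pw":77,"xo":11,"yb":[93,66]},"xd":{"acp":{"euh":23,"pey":58},"jn":{"e":48,"rf":71,"s":3,"zt":62},"r":{"dgl":82,"n":23}}}
After op 19 (replace /xd/r/n 83): {"c":{"msa":{"f":42,"r":28},"q":[12]},"gp":{"pw":77,"xo":11,"yb":[93,66]},"xd":{"acp":{"euh":23,"pey":58},"jn":{"e":48,"rf":71,"s":3,"zt":62},"r":{"dgl":82,"n":83}}}
Value at /c/msa/r: 28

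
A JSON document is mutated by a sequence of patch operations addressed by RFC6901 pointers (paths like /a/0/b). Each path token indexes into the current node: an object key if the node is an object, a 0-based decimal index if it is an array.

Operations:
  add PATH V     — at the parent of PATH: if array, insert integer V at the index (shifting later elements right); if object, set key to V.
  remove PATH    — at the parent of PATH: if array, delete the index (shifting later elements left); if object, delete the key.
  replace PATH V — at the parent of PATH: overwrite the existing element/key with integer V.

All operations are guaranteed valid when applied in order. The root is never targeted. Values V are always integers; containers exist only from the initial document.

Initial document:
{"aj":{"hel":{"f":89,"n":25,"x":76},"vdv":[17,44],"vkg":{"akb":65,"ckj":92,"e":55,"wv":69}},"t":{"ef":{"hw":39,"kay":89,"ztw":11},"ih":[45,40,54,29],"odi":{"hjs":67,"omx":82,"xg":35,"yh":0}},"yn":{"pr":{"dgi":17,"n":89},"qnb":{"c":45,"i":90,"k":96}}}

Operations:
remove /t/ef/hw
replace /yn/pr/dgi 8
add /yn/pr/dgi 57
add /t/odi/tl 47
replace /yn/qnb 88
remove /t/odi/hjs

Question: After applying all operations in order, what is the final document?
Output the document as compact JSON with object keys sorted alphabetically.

Answer: {"aj":{"hel":{"f":89,"n":25,"x":76},"vdv":[17,44],"vkg":{"akb":65,"ckj":92,"e":55,"wv":69}},"t":{"ef":{"kay":89,"ztw":11},"ih":[45,40,54,29],"odi":{"omx":82,"tl":47,"xg":35,"yh":0}},"yn":{"pr":{"dgi":57,"n":89},"qnb":88}}

Derivation:
After op 1 (remove /t/ef/hw): {"aj":{"hel":{"f":89,"n":25,"x":76},"vdv":[17,44],"vkg":{"akb":65,"ckj":92,"e":55,"wv":69}},"t":{"ef":{"kay":89,"ztw":11},"ih":[45,40,54,29],"odi":{"hjs":67,"omx":82,"xg":35,"yh":0}},"yn":{"pr":{"dgi":17,"n":89},"qnb":{"c":45,"i":90,"k":96}}}
After op 2 (replace /yn/pr/dgi 8): {"aj":{"hel":{"f":89,"n":25,"x":76},"vdv":[17,44],"vkg":{"akb":65,"ckj":92,"e":55,"wv":69}},"t":{"ef":{"kay":89,"ztw":11},"ih":[45,40,54,29],"odi":{"hjs":67,"omx":82,"xg":35,"yh":0}},"yn":{"pr":{"dgi":8,"n":89},"qnb":{"c":45,"i":90,"k":96}}}
After op 3 (add /yn/pr/dgi 57): {"aj":{"hel":{"f":89,"n":25,"x":76},"vdv":[17,44],"vkg":{"akb":65,"ckj":92,"e":55,"wv":69}},"t":{"ef":{"kay":89,"ztw":11},"ih":[45,40,54,29],"odi":{"hjs":67,"omx":82,"xg":35,"yh":0}},"yn":{"pr":{"dgi":57,"n":89},"qnb":{"c":45,"i":90,"k":96}}}
After op 4 (add /t/odi/tl 47): {"aj":{"hel":{"f":89,"n":25,"x":76},"vdv":[17,44],"vkg":{"akb":65,"ckj":92,"e":55,"wv":69}},"t":{"ef":{"kay":89,"ztw":11},"ih":[45,40,54,29],"odi":{"hjs":67,"omx":82,"tl":47,"xg":35,"yh":0}},"yn":{"pr":{"dgi":57,"n":89},"qnb":{"c":45,"i":90,"k":96}}}
After op 5 (replace /yn/qnb 88): {"aj":{"hel":{"f":89,"n":25,"x":76},"vdv":[17,44],"vkg":{"akb":65,"ckj":92,"e":55,"wv":69}},"t":{"ef":{"kay":89,"ztw":11},"ih":[45,40,54,29],"odi":{"hjs":67,"omx":82,"tl":47,"xg":35,"yh":0}},"yn":{"pr":{"dgi":57,"n":89},"qnb":88}}
After op 6 (remove /t/odi/hjs): {"aj":{"hel":{"f":89,"n":25,"x":76},"vdv":[17,44],"vkg":{"akb":65,"ckj":92,"e":55,"wv":69}},"t":{"ef":{"kay":89,"ztw":11},"ih":[45,40,54,29],"odi":{"omx":82,"tl":47,"xg":35,"yh":0}},"yn":{"pr":{"dgi":57,"n":89},"qnb":88}}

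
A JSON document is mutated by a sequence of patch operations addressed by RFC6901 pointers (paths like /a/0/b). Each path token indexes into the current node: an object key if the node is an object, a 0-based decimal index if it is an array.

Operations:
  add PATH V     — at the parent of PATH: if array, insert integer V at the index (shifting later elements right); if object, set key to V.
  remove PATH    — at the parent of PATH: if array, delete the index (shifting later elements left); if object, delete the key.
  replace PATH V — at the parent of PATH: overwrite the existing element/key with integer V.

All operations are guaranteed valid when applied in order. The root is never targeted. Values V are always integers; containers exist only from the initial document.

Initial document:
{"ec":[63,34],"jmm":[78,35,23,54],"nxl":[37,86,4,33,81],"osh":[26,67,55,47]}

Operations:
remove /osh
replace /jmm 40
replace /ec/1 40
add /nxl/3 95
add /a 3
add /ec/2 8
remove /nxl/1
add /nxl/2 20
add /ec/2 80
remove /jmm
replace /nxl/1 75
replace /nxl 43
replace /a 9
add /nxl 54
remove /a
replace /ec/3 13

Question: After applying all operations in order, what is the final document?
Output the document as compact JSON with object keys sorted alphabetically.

After op 1 (remove /osh): {"ec":[63,34],"jmm":[78,35,23,54],"nxl":[37,86,4,33,81]}
After op 2 (replace /jmm 40): {"ec":[63,34],"jmm":40,"nxl":[37,86,4,33,81]}
After op 3 (replace /ec/1 40): {"ec":[63,40],"jmm":40,"nxl":[37,86,4,33,81]}
After op 4 (add /nxl/3 95): {"ec":[63,40],"jmm":40,"nxl":[37,86,4,95,33,81]}
After op 5 (add /a 3): {"a":3,"ec":[63,40],"jmm":40,"nxl":[37,86,4,95,33,81]}
After op 6 (add /ec/2 8): {"a":3,"ec":[63,40,8],"jmm":40,"nxl":[37,86,4,95,33,81]}
After op 7 (remove /nxl/1): {"a":3,"ec":[63,40,8],"jmm":40,"nxl":[37,4,95,33,81]}
After op 8 (add /nxl/2 20): {"a":3,"ec":[63,40,8],"jmm":40,"nxl":[37,4,20,95,33,81]}
After op 9 (add /ec/2 80): {"a":3,"ec":[63,40,80,8],"jmm":40,"nxl":[37,4,20,95,33,81]}
After op 10 (remove /jmm): {"a":3,"ec":[63,40,80,8],"nxl":[37,4,20,95,33,81]}
After op 11 (replace /nxl/1 75): {"a":3,"ec":[63,40,80,8],"nxl":[37,75,20,95,33,81]}
After op 12 (replace /nxl 43): {"a":3,"ec":[63,40,80,8],"nxl":43}
After op 13 (replace /a 9): {"a":9,"ec":[63,40,80,8],"nxl":43}
After op 14 (add /nxl 54): {"a":9,"ec":[63,40,80,8],"nxl":54}
After op 15 (remove /a): {"ec":[63,40,80,8],"nxl":54}
After op 16 (replace /ec/3 13): {"ec":[63,40,80,13],"nxl":54}

Answer: {"ec":[63,40,80,13],"nxl":54}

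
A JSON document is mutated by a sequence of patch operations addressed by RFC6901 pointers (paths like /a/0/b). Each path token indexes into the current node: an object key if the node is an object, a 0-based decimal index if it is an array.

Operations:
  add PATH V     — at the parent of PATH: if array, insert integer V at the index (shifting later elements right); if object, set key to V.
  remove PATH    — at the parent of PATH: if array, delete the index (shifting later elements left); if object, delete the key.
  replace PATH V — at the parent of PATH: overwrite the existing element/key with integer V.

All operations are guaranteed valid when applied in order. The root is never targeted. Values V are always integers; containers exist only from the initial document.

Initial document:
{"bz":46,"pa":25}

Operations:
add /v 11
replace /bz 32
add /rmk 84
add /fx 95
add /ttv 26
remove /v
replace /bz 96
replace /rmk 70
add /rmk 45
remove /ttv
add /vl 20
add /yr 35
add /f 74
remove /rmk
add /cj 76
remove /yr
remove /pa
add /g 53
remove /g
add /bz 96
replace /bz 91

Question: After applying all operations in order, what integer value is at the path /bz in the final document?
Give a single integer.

After op 1 (add /v 11): {"bz":46,"pa":25,"v":11}
After op 2 (replace /bz 32): {"bz":32,"pa":25,"v":11}
After op 3 (add /rmk 84): {"bz":32,"pa":25,"rmk":84,"v":11}
After op 4 (add /fx 95): {"bz":32,"fx":95,"pa":25,"rmk":84,"v":11}
After op 5 (add /ttv 26): {"bz":32,"fx":95,"pa":25,"rmk":84,"ttv":26,"v":11}
After op 6 (remove /v): {"bz":32,"fx":95,"pa":25,"rmk":84,"ttv":26}
After op 7 (replace /bz 96): {"bz":96,"fx":95,"pa":25,"rmk":84,"ttv":26}
After op 8 (replace /rmk 70): {"bz":96,"fx":95,"pa":25,"rmk":70,"ttv":26}
After op 9 (add /rmk 45): {"bz":96,"fx":95,"pa":25,"rmk":45,"ttv":26}
After op 10 (remove /ttv): {"bz":96,"fx":95,"pa":25,"rmk":45}
After op 11 (add /vl 20): {"bz":96,"fx":95,"pa":25,"rmk":45,"vl":20}
After op 12 (add /yr 35): {"bz":96,"fx":95,"pa":25,"rmk":45,"vl":20,"yr":35}
After op 13 (add /f 74): {"bz":96,"f":74,"fx":95,"pa":25,"rmk":45,"vl":20,"yr":35}
After op 14 (remove /rmk): {"bz":96,"f":74,"fx":95,"pa":25,"vl":20,"yr":35}
After op 15 (add /cj 76): {"bz":96,"cj":76,"f":74,"fx":95,"pa":25,"vl":20,"yr":35}
After op 16 (remove /yr): {"bz":96,"cj":76,"f":74,"fx":95,"pa":25,"vl":20}
After op 17 (remove /pa): {"bz":96,"cj":76,"f":74,"fx":95,"vl":20}
After op 18 (add /g 53): {"bz":96,"cj":76,"f":74,"fx":95,"g":53,"vl":20}
After op 19 (remove /g): {"bz":96,"cj":76,"f":74,"fx":95,"vl":20}
After op 20 (add /bz 96): {"bz":96,"cj":76,"f":74,"fx":95,"vl":20}
After op 21 (replace /bz 91): {"bz":91,"cj":76,"f":74,"fx":95,"vl":20}
Value at /bz: 91

Answer: 91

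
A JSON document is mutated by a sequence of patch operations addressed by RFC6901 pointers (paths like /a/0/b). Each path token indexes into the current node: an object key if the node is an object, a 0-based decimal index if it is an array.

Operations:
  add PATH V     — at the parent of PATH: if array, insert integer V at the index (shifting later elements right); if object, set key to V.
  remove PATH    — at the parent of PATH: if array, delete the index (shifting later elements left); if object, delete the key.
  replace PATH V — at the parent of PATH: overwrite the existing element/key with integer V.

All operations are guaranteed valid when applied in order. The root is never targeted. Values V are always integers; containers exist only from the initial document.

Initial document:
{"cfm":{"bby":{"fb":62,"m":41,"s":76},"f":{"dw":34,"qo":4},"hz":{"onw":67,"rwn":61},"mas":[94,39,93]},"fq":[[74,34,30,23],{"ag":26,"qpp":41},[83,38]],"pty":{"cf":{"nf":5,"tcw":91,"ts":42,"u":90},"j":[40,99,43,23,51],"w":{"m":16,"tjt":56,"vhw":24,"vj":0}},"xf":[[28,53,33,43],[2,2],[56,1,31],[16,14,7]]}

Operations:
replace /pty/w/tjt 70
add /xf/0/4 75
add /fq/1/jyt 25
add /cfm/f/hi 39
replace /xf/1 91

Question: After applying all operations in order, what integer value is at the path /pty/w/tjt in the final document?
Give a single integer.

After op 1 (replace /pty/w/tjt 70): {"cfm":{"bby":{"fb":62,"m":41,"s":76},"f":{"dw":34,"qo":4},"hz":{"onw":67,"rwn":61},"mas":[94,39,93]},"fq":[[74,34,30,23],{"ag":26,"qpp":41},[83,38]],"pty":{"cf":{"nf":5,"tcw":91,"ts":42,"u":90},"j":[40,99,43,23,51],"w":{"m":16,"tjt":70,"vhw":24,"vj":0}},"xf":[[28,53,33,43],[2,2],[56,1,31],[16,14,7]]}
After op 2 (add /xf/0/4 75): {"cfm":{"bby":{"fb":62,"m":41,"s":76},"f":{"dw":34,"qo":4},"hz":{"onw":67,"rwn":61},"mas":[94,39,93]},"fq":[[74,34,30,23],{"ag":26,"qpp":41},[83,38]],"pty":{"cf":{"nf":5,"tcw":91,"ts":42,"u":90},"j":[40,99,43,23,51],"w":{"m":16,"tjt":70,"vhw":24,"vj":0}},"xf":[[28,53,33,43,75],[2,2],[56,1,31],[16,14,7]]}
After op 3 (add /fq/1/jyt 25): {"cfm":{"bby":{"fb":62,"m":41,"s":76},"f":{"dw":34,"qo":4},"hz":{"onw":67,"rwn":61},"mas":[94,39,93]},"fq":[[74,34,30,23],{"ag":26,"jyt":25,"qpp":41},[83,38]],"pty":{"cf":{"nf":5,"tcw":91,"ts":42,"u":90},"j":[40,99,43,23,51],"w":{"m":16,"tjt":70,"vhw":24,"vj":0}},"xf":[[28,53,33,43,75],[2,2],[56,1,31],[16,14,7]]}
After op 4 (add /cfm/f/hi 39): {"cfm":{"bby":{"fb":62,"m":41,"s":76},"f":{"dw":34,"hi":39,"qo":4},"hz":{"onw":67,"rwn":61},"mas":[94,39,93]},"fq":[[74,34,30,23],{"ag":26,"jyt":25,"qpp":41},[83,38]],"pty":{"cf":{"nf":5,"tcw":91,"ts":42,"u":90},"j":[40,99,43,23,51],"w":{"m":16,"tjt":70,"vhw":24,"vj":0}},"xf":[[28,53,33,43,75],[2,2],[56,1,31],[16,14,7]]}
After op 5 (replace /xf/1 91): {"cfm":{"bby":{"fb":62,"m":41,"s":76},"f":{"dw":34,"hi":39,"qo":4},"hz":{"onw":67,"rwn":61},"mas":[94,39,93]},"fq":[[74,34,30,23],{"ag":26,"jyt":25,"qpp":41},[83,38]],"pty":{"cf":{"nf":5,"tcw":91,"ts":42,"u":90},"j":[40,99,43,23,51],"w":{"m":16,"tjt":70,"vhw":24,"vj":0}},"xf":[[28,53,33,43,75],91,[56,1,31],[16,14,7]]}
Value at /pty/w/tjt: 70

Answer: 70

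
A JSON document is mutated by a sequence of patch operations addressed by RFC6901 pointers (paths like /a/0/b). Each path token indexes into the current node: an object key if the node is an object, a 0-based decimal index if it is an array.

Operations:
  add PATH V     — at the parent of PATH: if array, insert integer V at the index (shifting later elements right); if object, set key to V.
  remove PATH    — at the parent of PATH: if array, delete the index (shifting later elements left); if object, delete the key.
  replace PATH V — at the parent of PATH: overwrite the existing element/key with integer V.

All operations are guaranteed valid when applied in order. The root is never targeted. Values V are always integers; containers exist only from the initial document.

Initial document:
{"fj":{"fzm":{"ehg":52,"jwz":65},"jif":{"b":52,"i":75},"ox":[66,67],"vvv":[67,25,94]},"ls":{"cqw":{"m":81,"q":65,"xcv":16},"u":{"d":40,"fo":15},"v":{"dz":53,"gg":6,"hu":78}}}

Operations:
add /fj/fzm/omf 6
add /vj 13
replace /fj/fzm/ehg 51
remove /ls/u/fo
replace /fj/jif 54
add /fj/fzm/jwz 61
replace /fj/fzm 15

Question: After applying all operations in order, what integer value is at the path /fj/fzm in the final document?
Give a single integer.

Answer: 15

Derivation:
After op 1 (add /fj/fzm/omf 6): {"fj":{"fzm":{"ehg":52,"jwz":65,"omf":6},"jif":{"b":52,"i":75},"ox":[66,67],"vvv":[67,25,94]},"ls":{"cqw":{"m":81,"q":65,"xcv":16},"u":{"d":40,"fo":15},"v":{"dz":53,"gg":6,"hu":78}}}
After op 2 (add /vj 13): {"fj":{"fzm":{"ehg":52,"jwz":65,"omf":6},"jif":{"b":52,"i":75},"ox":[66,67],"vvv":[67,25,94]},"ls":{"cqw":{"m":81,"q":65,"xcv":16},"u":{"d":40,"fo":15},"v":{"dz":53,"gg":6,"hu":78}},"vj":13}
After op 3 (replace /fj/fzm/ehg 51): {"fj":{"fzm":{"ehg":51,"jwz":65,"omf":6},"jif":{"b":52,"i":75},"ox":[66,67],"vvv":[67,25,94]},"ls":{"cqw":{"m":81,"q":65,"xcv":16},"u":{"d":40,"fo":15},"v":{"dz":53,"gg":6,"hu":78}},"vj":13}
After op 4 (remove /ls/u/fo): {"fj":{"fzm":{"ehg":51,"jwz":65,"omf":6},"jif":{"b":52,"i":75},"ox":[66,67],"vvv":[67,25,94]},"ls":{"cqw":{"m":81,"q":65,"xcv":16},"u":{"d":40},"v":{"dz":53,"gg":6,"hu":78}},"vj":13}
After op 5 (replace /fj/jif 54): {"fj":{"fzm":{"ehg":51,"jwz":65,"omf":6},"jif":54,"ox":[66,67],"vvv":[67,25,94]},"ls":{"cqw":{"m":81,"q":65,"xcv":16},"u":{"d":40},"v":{"dz":53,"gg":6,"hu":78}},"vj":13}
After op 6 (add /fj/fzm/jwz 61): {"fj":{"fzm":{"ehg":51,"jwz":61,"omf":6},"jif":54,"ox":[66,67],"vvv":[67,25,94]},"ls":{"cqw":{"m":81,"q":65,"xcv":16},"u":{"d":40},"v":{"dz":53,"gg":6,"hu":78}},"vj":13}
After op 7 (replace /fj/fzm 15): {"fj":{"fzm":15,"jif":54,"ox":[66,67],"vvv":[67,25,94]},"ls":{"cqw":{"m":81,"q":65,"xcv":16},"u":{"d":40},"v":{"dz":53,"gg":6,"hu":78}},"vj":13}
Value at /fj/fzm: 15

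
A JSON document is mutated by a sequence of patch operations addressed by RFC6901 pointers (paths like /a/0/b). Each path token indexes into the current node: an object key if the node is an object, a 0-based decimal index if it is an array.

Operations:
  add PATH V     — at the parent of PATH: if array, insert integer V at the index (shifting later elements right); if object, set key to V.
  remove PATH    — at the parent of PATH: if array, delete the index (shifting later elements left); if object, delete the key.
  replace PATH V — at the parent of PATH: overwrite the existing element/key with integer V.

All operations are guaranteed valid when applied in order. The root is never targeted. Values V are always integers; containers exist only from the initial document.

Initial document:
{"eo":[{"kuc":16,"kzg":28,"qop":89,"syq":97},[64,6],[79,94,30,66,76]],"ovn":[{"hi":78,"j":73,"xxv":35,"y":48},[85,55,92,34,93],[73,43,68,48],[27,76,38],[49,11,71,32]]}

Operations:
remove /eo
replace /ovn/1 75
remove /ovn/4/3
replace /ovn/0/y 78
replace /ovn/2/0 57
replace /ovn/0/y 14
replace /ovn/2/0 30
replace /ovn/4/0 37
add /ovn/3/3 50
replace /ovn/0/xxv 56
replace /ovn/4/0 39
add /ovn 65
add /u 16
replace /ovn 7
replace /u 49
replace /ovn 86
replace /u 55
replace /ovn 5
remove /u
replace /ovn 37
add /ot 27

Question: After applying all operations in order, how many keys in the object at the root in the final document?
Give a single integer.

Answer: 2

Derivation:
After op 1 (remove /eo): {"ovn":[{"hi":78,"j":73,"xxv":35,"y":48},[85,55,92,34,93],[73,43,68,48],[27,76,38],[49,11,71,32]]}
After op 2 (replace /ovn/1 75): {"ovn":[{"hi":78,"j":73,"xxv":35,"y":48},75,[73,43,68,48],[27,76,38],[49,11,71,32]]}
After op 3 (remove /ovn/4/3): {"ovn":[{"hi":78,"j":73,"xxv":35,"y":48},75,[73,43,68,48],[27,76,38],[49,11,71]]}
After op 4 (replace /ovn/0/y 78): {"ovn":[{"hi":78,"j":73,"xxv":35,"y":78},75,[73,43,68,48],[27,76,38],[49,11,71]]}
After op 5 (replace /ovn/2/0 57): {"ovn":[{"hi":78,"j":73,"xxv":35,"y":78},75,[57,43,68,48],[27,76,38],[49,11,71]]}
After op 6 (replace /ovn/0/y 14): {"ovn":[{"hi":78,"j":73,"xxv":35,"y":14},75,[57,43,68,48],[27,76,38],[49,11,71]]}
After op 7 (replace /ovn/2/0 30): {"ovn":[{"hi":78,"j":73,"xxv":35,"y":14},75,[30,43,68,48],[27,76,38],[49,11,71]]}
After op 8 (replace /ovn/4/0 37): {"ovn":[{"hi":78,"j":73,"xxv":35,"y":14},75,[30,43,68,48],[27,76,38],[37,11,71]]}
After op 9 (add /ovn/3/3 50): {"ovn":[{"hi":78,"j":73,"xxv":35,"y":14},75,[30,43,68,48],[27,76,38,50],[37,11,71]]}
After op 10 (replace /ovn/0/xxv 56): {"ovn":[{"hi":78,"j":73,"xxv":56,"y":14},75,[30,43,68,48],[27,76,38,50],[37,11,71]]}
After op 11 (replace /ovn/4/0 39): {"ovn":[{"hi":78,"j":73,"xxv":56,"y":14},75,[30,43,68,48],[27,76,38,50],[39,11,71]]}
After op 12 (add /ovn 65): {"ovn":65}
After op 13 (add /u 16): {"ovn":65,"u":16}
After op 14 (replace /ovn 7): {"ovn":7,"u":16}
After op 15 (replace /u 49): {"ovn":7,"u":49}
After op 16 (replace /ovn 86): {"ovn":86,"u":49}
After op 17 (replace /u 55): {"ovn":86,"u":55}
After op 18 (replace /ovn 5): {"ovn":5,"u":55}
After op 19 (remove /u): {"ovn":5}
After op 20 (replace /ovn 37): {"ovn":37}
After op 21 (add /ot 27): {"ot":27,"ovn":37}
Size at the root: 2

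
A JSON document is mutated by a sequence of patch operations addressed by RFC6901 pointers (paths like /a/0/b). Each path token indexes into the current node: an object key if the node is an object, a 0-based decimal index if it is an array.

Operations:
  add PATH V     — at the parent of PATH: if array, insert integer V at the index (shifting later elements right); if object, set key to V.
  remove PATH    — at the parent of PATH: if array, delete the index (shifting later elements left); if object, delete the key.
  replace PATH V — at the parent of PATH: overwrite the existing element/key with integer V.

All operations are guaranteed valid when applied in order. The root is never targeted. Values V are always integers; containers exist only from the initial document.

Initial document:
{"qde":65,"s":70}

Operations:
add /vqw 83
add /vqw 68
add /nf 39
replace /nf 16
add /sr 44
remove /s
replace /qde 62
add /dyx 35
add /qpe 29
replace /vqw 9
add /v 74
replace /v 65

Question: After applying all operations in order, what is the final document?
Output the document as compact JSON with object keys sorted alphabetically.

After op 1 (add /vqw 83): {"qde":65,"s":70,"vqw":83}
After op 2 (add /vqw 68): {"qde":65,"s":70,"vqw":68}
After op 3 (add /nf 39): {"nf":39,"qde":65,"s":70,"vqw":68}
After op 4 (replace /nf 16): {"nf":16,"qde":65,"s":70,"vqw":68}
After op 5 (add /sr 44): {"nf":16,"qde":65,"s":70,"sr":44,"vqw":68}
After op 6 (remove /s): {"nf":16,"qde":65,"sr":44,"vqw":68}
After op 7 (replace /qde 62): {"nf":16,"qde":62,"sr":44,"vqw":68}
After op 8 (add /dyx 35): {"dyx":35,"nf":16,"qde":62,"sr":44,"vqw":68}
After op 9 (add /qpe 29): {"dyx":35,"nf":16,"qde":62,"qpe":29,"sr":44,"vqw":68}
After op 10 (replace /vqw 9): {"dyx":35,"nf":16,"qde":62,"qpe":29,"sr":44,"vqw":9}
After op 11 (add /v 74): {"dyx":35,"nf":16,"qde":62,"qpe":29,"sr":44,"v":74,"vqw":9}
After op 12 (replace /v 65): {"dyx":35,"nf":16,"qde":62,"qpe":29,"sr":44,"v":65,"vqw":9}

Answer: {"dyx":35,"nf":16,"qde":62,"qpe":29,"sr":44,"v":65,"vqw":9}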